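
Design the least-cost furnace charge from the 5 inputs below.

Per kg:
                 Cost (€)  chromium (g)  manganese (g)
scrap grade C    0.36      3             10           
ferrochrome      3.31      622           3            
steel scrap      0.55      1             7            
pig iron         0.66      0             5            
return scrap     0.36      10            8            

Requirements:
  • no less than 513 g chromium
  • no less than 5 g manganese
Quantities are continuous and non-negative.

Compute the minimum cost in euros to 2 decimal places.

€2.82

Let x1 = kg of scrap grade C, x2 = kg of ferrochrome, x3 = kg of steel scrap, x4 = kg of pig iron, x5 = kg of return scrap.
min 0.36x1 + 3.31x2 + 0.55x3 + 0.66x4 + 0.36x5 with:
  3x1 + 622x2 + 1x3 + 10x5 ≥ 513   (chromium)
  10x1 + 3x2 + 7x3 + 5x4 + 8x5 ≥ 5   (manganese)
  x1, x2, x3, x4, x5 ≥ 0.
The cheapest feasible vertex uses only scrap grade C, ferrochrome; steel scrap, pig iron, return scrap are not used. Binding constraints: chromium and manganese.
That vertex is x1 = 0.2529, x2 = 0.8235.
Objective = 0.36·0.2529 + 3.31·0.8235 = 2.8168.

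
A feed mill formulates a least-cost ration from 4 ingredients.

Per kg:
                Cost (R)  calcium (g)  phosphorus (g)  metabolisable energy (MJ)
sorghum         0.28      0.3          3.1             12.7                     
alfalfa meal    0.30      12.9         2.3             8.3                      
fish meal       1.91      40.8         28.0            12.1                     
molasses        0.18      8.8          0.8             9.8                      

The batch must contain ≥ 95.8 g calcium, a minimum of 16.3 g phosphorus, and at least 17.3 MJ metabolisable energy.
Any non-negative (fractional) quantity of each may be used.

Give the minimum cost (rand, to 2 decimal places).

R2.20

Treat it as an LP. Let x1 = kg of sorghum, x2 = kg of alfalfa meal, x3 = kg of fish meal, x4 = kg of molasses.
Minimise 0.28x1 + 0.3x2 + 1.91x3 + 0.18x4 subject to:
  0.3x1 + 12.9x2 + 40.8x3 + 8.8x4 ≥ 95.8   (calcium)
  3.1x1 + 2.3x2 + 28x3 + 0.8x4 ≥ 16.3   (phosphorus)
  12.7x1 + 8.3x2 + 12.1x3 + 9.8x4 ≥ 17.3   (metabolisable energy)
  x1, x2, x3, x4 ≥ 0.
At the optimum only alfalfa meal, molasses are positive (sorghum, fish meal = 0). Binding constraints: calcium and phosphorus.
Solving gives x2 = 6.734, x4 = 1.015.
Hence cost = 0.3·6.734 + 0.18·1.015 = R2.2029.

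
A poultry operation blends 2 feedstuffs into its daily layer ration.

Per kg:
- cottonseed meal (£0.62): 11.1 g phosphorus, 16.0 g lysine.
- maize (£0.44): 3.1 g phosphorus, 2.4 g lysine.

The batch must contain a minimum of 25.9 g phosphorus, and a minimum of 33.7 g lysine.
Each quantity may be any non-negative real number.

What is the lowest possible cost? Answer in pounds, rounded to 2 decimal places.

£1.45

Let x1 = kg of cottonseed meal, x2 = kg of maize.
Minimise 0.62x1 + 0.44x2 s.t.:
  11.1x1 + 3.1x2 ≥ 25.9   (phosphorus)
  16x1 + 2.4x2 ≥ 33.7   (lysine)
  x1, x2 ≥ 0.
The optimal basis is {cottonseed meal}; maize drops out. The phosphorus requirement is met with equality.
Optimal quantities: cottonseed meal = 2.333 kg.
Objective = 0.62·2.333 = 1.4465.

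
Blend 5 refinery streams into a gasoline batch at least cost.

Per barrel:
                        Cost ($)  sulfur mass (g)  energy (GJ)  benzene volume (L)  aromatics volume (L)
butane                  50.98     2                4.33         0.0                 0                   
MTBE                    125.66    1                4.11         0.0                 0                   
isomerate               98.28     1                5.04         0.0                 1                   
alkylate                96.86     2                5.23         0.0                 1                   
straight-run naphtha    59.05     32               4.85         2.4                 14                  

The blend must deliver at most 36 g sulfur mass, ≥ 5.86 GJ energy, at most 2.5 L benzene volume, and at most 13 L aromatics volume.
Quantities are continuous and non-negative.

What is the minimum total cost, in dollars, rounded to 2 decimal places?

$68.99

Let x1 = barrels of butane, x2 = barrels of MTBE, x3 = barrels of isomerate, x4 = barrels of alkylate, x5 = barrels of straight-run naphtha.
min 50.98x1 + 125.66x2 + 98.28x3 + 96.86x4 + 59.05x5 subject to:
  2x1 + 1x2 + 1x3 + 2x4 + 32x5 ≤ 36   (sulfur mass)
  4.33x1 + 4.11x2 + 5.04x3 + 5.23x4 + 4.85x5 ≥ 5.86   (energy)
  2.4x5 ≤ 2.5   (benzene volume)
  1x3 + 1x4 + 14x5 ≤ 13   (aromatics volume)
  x1, x2, x3, x4, x5 ≥ 0.
At the optimum only butane is positive (MTBE, isomerate, alkylate, straight-run naphtha = 0). There the energy constraint is tight.
Solving gives x1 = 1.3533.
Total cost: 50.98·1.3533 = 68.9912.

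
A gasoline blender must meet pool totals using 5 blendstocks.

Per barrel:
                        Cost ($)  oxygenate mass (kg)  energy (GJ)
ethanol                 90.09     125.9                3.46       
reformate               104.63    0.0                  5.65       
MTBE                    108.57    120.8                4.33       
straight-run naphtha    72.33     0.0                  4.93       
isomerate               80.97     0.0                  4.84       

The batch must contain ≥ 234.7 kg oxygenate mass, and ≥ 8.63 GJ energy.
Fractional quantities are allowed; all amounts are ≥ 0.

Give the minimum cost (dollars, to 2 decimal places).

This is a linear program. Let x1 = barrels of ethanol, x2 = barrels of reformate, x3 = barrels of MTBE, x4 = barrels of straight-run naphtha, x5 = barrels of isomerate.
Minimise 90.09x1 + 104.63x2 + 108.57x3 + 72.33x4 + 80.97x5 s.t.:
  125.9x1 + 120.8x3 ≥ 234.7   (oxygenate mass)
  3.46x1 + 5.65x2 + 4.33x3 + 4.93x4 + 4.84x5 ≥ 8.63   (energy)
  x1, x2, x3, x4, x5 ≥ 0.
The optimal basis is {ethanol, straight-run naphtha}; reformate, MTBE, isomerate drop out. The oxygenate mass and energy requirements are met with equality.
That vertex is x1 = 1.8642, x4 = 0.44218.
Hence cost = 90.09·1.8642 + 72.33·0.44218 = $199.9287.

$199.93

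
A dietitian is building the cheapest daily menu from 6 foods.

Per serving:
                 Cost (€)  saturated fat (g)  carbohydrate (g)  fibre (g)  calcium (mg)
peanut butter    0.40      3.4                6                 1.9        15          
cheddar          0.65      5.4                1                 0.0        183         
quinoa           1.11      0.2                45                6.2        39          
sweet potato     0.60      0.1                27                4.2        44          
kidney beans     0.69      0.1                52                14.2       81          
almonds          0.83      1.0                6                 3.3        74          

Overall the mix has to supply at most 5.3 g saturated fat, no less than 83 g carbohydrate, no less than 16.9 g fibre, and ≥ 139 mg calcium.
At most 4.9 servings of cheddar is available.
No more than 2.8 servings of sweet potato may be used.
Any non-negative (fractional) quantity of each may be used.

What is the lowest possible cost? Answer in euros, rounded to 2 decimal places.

€1.14

Treat it as an LP. Let x1 = servings of peanut butter, x2 = servings of cheddar, x3 = servings of quinoa, x4 = servings of sweet potato, x5 = servings of kidney beans, x6 = servings of almonds.
Minimize 0.4x1 + 0.65x2 + 1.11x3 + 0.6x4 + 0.69x5 + 0.83x6 with:
  3.4x1 + 5.4x2 + 0.2x3 + 0.1x4 + 0.1x5 + 1x6 ≤ 5.3   (saturated fat)
  6x1 + 1x2 + 45x3 + 27x4 + 52x5 + 6x6 ≥ 83   (carbohydrate)
  1.9x1 + 6.2x3 + 4.2x4 + 14.2x5 + 3.3x6 ≥ 16.9   (fibre)
  15x1 + 183x2 + 39x3 + 44x4 + 81x5 + 74x6 ≥ 139   (calcium)
  x2 ≤ 4.9
  x4 ≤ 2.8
  x1, x2, x3, x4, x5, x6 ≥ 0.
At the optimum only cheddar, kidney beans are positive (peanut butter, quinoa, sweet potato, almonds = 0). The carbohydrate and calcium requirements are met with equality.
That vertex is x2 = 0.05352, x5 = 1.595.
Hence cost = 0.65·0.05352 + 0.69·1.595 = €1.1353.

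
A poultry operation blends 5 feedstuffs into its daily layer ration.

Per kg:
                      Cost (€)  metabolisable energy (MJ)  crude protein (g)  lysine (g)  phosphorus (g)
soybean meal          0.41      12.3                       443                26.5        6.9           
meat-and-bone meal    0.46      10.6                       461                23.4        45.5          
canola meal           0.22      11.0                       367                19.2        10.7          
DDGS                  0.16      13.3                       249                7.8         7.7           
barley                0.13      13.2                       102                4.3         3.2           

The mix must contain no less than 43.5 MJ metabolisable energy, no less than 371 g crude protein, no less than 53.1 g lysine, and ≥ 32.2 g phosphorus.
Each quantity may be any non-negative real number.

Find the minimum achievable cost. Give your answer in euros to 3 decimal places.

€0.709

Let x1 = kg of soybean meal, x2 = kg of meat-and-bone meal, x3 = kg of canola meal, x4 = kg of DDGS, x5 = kg of barley.
min 0.41x1 + 0.46x2 + 0.22x3 + 0.16x4 + 0.13x5 subject to:
  12.3x1 + 10.6x2 + 11x3 + 13.3x4 + 13.2x5 ≥ 43.5   (metabolisable energy)
  443x1 + 461x2 + 367x3 + 249x4 + 102x5 ≥ 371   (crude protein)
  26.5x1 + 23.4x2 + 19.2x3 + 7.8x4 + 4.3x5 ≥ 53.1   (lysine)
  6.9x1 + 45.5x2 + 10.7x3 + 7.7x4 + 3.2x5 ≥ 32.2   (phosphorus)
  x1, x2, x3, x4, x5 ≥ 0.
At the optimum only canola meal, DDGS, barley are positive (soybean meal, meat-and-bone meal = 0). There the metabolisable energy, lysine, phosphorus constraints are tight.
Optimal quantities: canola meal = 2.358 kg, DDGS = 0.6051 kg, barley = 0.7204 kg.
Hence cost = 0.22·2.358 + 0.16·0.6051 + 0.13·0.7204 = €0.70923.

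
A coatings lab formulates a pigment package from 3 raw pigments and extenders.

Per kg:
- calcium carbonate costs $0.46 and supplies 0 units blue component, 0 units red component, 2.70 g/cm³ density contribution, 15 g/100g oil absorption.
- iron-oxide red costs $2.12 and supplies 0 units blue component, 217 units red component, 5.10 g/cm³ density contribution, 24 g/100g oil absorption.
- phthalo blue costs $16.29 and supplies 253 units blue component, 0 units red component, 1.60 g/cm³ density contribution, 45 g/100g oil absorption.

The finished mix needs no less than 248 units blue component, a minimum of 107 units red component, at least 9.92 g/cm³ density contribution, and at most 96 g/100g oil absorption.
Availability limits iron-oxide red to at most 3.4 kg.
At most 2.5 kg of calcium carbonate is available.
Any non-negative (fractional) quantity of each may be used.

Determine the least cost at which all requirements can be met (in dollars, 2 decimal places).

$18.01

Let x1 = kg of calcium carbonate, x2 = kg of iron-oxide red, x3 = kg of phthalo blue.
Minimize 0.46x1 + 2.12x2 + 16.29x3 with:
  253x3 ≥ 248   (blue component)
  217x2 ≥ 107   (red component)
  2.7x1 + 5.1x2 + 1.6x3 ≥ 9.92   (density contribution)
  15x1 + 24x2 + 45x3 ≤ 96   (oil absorption)
  x2 ≤ 3.4
  x1 ≤ 2.5
  x1, x2, x3 ≥ 0.
The optimal mix uses every input. Binding constraints: blue component, red component, density contribution.
Solving gives x1 = 2.162, x2 = 0.4931, x3 = 0.9802.
Objective = 0.46·2.162 + 2.12·0.4931 + 16.29·0.9802 = 18.0074.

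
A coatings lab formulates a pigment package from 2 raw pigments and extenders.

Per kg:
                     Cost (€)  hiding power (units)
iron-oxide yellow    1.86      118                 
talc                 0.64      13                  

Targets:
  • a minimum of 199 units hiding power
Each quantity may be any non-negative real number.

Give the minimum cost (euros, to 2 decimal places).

Treat it as an LP. Let x1 = kg of iron-oxide yellow, x2 = kg of talc.
Minimise 1.86x1 + 0.64x2 subject to:
  118x1 + 13x2 ≥ 199   (hiding power)
  x1, x2 ≥ 0.
The optimal basis is {iron-oxide yellow}; talc drops out. The hiding power requirement is met with equality.
Optimal quantities: iron-oxide yellow = 1.686 kg.
Total cost: 1.86·1.686 = 3.1360.

€3.14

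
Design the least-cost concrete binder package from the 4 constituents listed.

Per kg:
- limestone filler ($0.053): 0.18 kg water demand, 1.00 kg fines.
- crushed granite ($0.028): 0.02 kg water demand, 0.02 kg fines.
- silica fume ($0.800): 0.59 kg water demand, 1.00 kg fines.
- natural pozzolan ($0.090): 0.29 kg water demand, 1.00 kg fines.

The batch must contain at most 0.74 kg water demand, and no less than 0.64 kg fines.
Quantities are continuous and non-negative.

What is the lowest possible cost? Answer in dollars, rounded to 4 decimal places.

$0.0339

Let x1 = kg of limestone filler, x2 = kg of crushed granite, x3 = kg of silica fume, x4 = kg of natural pozzolan.
Minimise 0.053x1 + 0.028x2 + 0.8x3 + 0.09x4 s.t.:
  0.18x1 + 0.02x2 + 0.59x3 + 0.29x4 ≤ 0.74   (water demand)
  1x1 + 0.02x2 + 1x3 + 1x4 ≥ 0.64   (fines)
  x1, x2, x3, x4 ≥ 0.
The optimal basis is {limestone filler}; crushed granite, silica fume, natural pozzolan drop out. The fines requirement is met with equality.
So limestone filler = 0.64 kg.
Objective = 0.053·0.64 = 0.033920.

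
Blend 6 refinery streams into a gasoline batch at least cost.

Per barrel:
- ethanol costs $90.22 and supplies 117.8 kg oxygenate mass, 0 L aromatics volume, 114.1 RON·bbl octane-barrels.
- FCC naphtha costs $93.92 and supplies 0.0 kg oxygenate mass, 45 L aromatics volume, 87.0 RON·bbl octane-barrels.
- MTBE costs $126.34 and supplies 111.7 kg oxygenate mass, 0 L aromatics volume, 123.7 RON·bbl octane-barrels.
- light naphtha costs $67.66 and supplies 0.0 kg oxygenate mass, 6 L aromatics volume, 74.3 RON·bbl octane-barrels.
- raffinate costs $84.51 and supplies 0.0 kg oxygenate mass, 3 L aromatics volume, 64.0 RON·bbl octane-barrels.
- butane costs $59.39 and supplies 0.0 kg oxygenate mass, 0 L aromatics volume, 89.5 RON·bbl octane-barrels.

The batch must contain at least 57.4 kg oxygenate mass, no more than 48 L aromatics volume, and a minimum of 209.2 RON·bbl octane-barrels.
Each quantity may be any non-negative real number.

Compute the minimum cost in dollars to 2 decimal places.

$145.89

Let x1 = barrels of ethanol, x2 = barrels of FCC naphtha, x3 = barrels of MTBE, x4 = barrels of light naphtha, x5 = barrels of raffinate, x6 = barrels of butane.
Minimize 90.22x1 + 93.92x2 + 126.34x3 + 67.66x4 + 84.51x5 + 59.39x6 subject to:
  117.8x1 + 111.7x3 ≥ 57.4   (oxygenate mass)
  45x2 + 6x4 + 3x5 ≤ 48   (aromatics volume)
  114.1x1 + 87x2 + 123.7x3 + 74.3x4 + 64x5 + 89.5x6 ≥ 209.2   (octane-barrels)
  x1, x2, x3, x4, x5, x6 ≥ 0.
The minimum-cost mix takes nothing from FCC naphtha, MTBE, light naphtha, raffinate — only ethanol, butane. The oxygenate mass and octane-barrels requirements are met with equality.
So ethanol = 0.48727 barrels, butane = 1.7162 barrels.
Hence cost = 90.22·0.48727 + 59.39·1.7162 = $145.8866.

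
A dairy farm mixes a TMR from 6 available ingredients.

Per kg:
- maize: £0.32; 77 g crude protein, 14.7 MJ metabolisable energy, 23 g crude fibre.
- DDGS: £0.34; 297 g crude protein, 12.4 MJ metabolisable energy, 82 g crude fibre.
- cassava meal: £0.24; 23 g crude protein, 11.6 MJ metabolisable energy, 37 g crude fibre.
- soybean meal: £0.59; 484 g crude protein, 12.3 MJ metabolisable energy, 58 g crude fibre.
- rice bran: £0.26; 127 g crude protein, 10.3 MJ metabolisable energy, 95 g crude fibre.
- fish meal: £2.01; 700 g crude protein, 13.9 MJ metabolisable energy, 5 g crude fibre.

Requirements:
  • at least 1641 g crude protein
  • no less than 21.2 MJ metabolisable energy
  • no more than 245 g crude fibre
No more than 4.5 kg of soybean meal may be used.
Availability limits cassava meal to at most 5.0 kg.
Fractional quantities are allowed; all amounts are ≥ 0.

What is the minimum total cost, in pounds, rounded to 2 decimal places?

£1.98

Let x1 = kg of maize, x2 = kg of DDGS, x3 = kg of cassava meal, x4 = kg of soybean meal, x5 = kg of rice bran, x6 = kg of fish meal.
Minimize 0.32x1 + 0.34x2 + 0.24x3 + 0.59x4 + 0.26x5 + 2.01x6 subject to:
  77x1 + 297x2 + 23x3 + 484x4 + 127x5 + 700x6 ≥ 1641   (crude protein)
  14.7x1 + 12.4x2 + 11.6x3 + 12.3x4 + 10.3x5 + 13.9x6 ≥ 21.2   (metabolisable energy)
  23x1 + 82x2 + 37x3 + 58x4 + 95x5 + 5x6 ≤ 245   (crude fibre)
  x4 ≤ 4.5
  x3 ≤ 5
  x1, x2, x3, x4, x5, x6 ≥ 0.
At the optimum only DDGS, soybean meal are positive (maize, cassava meal, rice bran, fish meal = 0). Binding constraints: crude protein and crude fibre.
Solving gives x2 = 1.042, x4 = 2.751.
Cost = 0.34·1.042 + 0.59·2.751 = 1.9774.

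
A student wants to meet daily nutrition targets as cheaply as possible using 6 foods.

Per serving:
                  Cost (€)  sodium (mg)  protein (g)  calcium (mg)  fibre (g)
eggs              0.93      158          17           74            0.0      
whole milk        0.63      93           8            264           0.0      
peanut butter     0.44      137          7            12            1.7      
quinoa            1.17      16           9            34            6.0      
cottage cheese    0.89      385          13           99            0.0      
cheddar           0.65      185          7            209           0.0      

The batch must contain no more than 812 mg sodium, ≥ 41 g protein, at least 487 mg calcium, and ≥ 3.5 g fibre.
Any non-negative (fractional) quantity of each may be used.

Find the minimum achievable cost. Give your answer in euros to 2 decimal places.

Let x1 = servings of eggs, x2 = servings of whole milk, x3 = servings of peanut butter, x4 = servings of quinoa, x5 = servings of cottage cheese, x6 = servings of cheddar.
Minimise 0.93x1 + 0.63x2 + 0.44x3 + 1.17x4 + 0.89x5 + 0.65x6 with:
  158x1 + 93x2 + 137x3 + 16x4 + 385x5 + 185x6 ≤ 812   (sodium)
  17x1 + 8x2 + 7x3 + 9x4 + 13x5 + 7x6 ≥ 41   (protein)
  74x1 + 264x2 + 12x3 + 34x4 + 99x5 + 209x6 ≥ 487   (calcium)
  1.7x3 + 6x4 ≥ 3.5   (fibre)
  x1, x2, x3, x4, x5, x6 ≥ 0.
The cheapest feasible vertex uses only eggs, whole milk, peanut butter; quinoa, cottage cheese, cheddar are not used. There the protein, calcium, fibre constraints are tight.
Solving gives x1 = 0.8524, x2 = 1.512, x3 = 2.059.
Hence cost = 0.93·0.8524 + 0.63·1.512 + 0.44·2.059 = €2.6513.

€2.65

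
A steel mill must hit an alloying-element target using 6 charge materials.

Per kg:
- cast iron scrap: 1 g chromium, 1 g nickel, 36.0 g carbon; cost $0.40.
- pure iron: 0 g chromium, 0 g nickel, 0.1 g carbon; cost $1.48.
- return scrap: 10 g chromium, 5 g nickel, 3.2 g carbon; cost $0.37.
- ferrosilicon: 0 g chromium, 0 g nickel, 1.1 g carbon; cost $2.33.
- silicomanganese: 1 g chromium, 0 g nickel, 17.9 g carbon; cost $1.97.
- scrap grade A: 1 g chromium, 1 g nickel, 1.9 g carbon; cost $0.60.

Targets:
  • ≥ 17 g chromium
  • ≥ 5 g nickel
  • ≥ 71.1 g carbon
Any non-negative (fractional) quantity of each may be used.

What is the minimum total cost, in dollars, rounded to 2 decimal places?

Treat it as an LP. Let x1 = kg of cast iron scrap, x2 = kg of pure iron, x3 = kg of return scrap, x4 = kg of ferrosilicon, x5 = kg of silicomanganese, x6 = kg of scrap grade A.
Minimize 0.4x1 + 1.48x2 + 0.37x3 + 2.33x4 + 1.97x5 + 0.6x6 subject to:
  1x1 + 10x3 + 1x5 + 1x6 ≥ 17   (chromium)
  1x1 + 5x3 + 1x6 ≥ 5   (nickel)
  36x1 + 0.1x2 + 3.2x3 + 1.1x4 + 17.9x5 + 1.9x6 ≥ 71.1   (carbon)
  x1, x2, x3, x4, x5, x6 ≥ 0.
The optimal basis is {cast iron scrap, return scrap}; pure iron, ferrosilicon, silicomanganese, scrap grade A drop out. There the chromium and carbon constraints are tight.
So cast iron scrap = 1.84 kg, return scrap = 1.516 kg.
Cost = 0.4·1.84 + 0.37·1.516 = 1.2969.

$1.30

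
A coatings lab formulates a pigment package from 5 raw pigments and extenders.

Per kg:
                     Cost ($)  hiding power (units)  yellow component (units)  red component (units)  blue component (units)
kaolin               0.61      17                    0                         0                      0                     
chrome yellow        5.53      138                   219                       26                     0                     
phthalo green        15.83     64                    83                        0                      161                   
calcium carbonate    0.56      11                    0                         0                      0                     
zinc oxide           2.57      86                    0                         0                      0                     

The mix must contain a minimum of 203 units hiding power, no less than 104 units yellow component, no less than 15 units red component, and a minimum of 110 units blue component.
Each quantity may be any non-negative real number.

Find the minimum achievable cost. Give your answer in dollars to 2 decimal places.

$16.39

Let x1 = kg of kaolin, x2 = kg of chrome yellow, x3 = kg of phthalo green, x4 = kg of calcium carbonate, x5 = kg of zinc oxide.
Minimize 0.61x1 + 5.53x2 + 15.83x3 + 0.56x4 + 2.57x5 subject to:
  17x1 + 138x2 + 64x3 + 11x4 + 86x5 ≥ 203   (hiding power)
  219x2 + 83x3 ≥ 104   (yellow component)
  26x2 ≥ 15   (red component)
  161x3 ≥ 110   (blue component)
  x1, x2, x3, x4, x5 ≥ 0.
The optimal basis is {chrome yellow, phthalo green, zinc oxide}; kaolin, calcium carbonate drop out. There the hiding power, red component, blue component constraints are tight.
Solving gives x2 = 0.5769, x3 = 0.6832, x5 = 0.9263.
Hence cost = 5.53·0.5769 + 15.83·0.6832 + 2.57·0.9263 = $16.3859.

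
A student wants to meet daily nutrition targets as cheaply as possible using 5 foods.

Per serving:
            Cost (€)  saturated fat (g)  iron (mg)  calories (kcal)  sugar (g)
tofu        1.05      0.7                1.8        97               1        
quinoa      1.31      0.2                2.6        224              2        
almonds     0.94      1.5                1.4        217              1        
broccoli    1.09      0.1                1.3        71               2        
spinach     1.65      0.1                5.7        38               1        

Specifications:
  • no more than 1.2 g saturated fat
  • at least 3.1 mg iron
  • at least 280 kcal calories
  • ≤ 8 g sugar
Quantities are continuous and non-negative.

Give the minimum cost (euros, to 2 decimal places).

Set it up as a linear program. Let x1 = servings of tofu, x2 = servings of quinoa, x3 = servings of almonds, x4 = servings of broccoli, x5 = servings of spinach.
Minimize 1.05x1 + 1.31x2 + 0.94x3 + 1.09x4 + 1.65x5 s.t.:
  0.7x1 + 0.2x2 + 1.5x3 + 0.1x4 + 0.1x5 ≤ 1.2   (saturated fat)
  1.8x1 + 2.6x2 + 1.4x3 + 1.3x4 + 5.7x5 ≥ 3.1   (iron)
  97x1 + 224x2 + 217x3 + 71x4 + 38x5 ≥ 280   (calories)
  1x1 + 2x2 + 1x3 + 2x4 + 1x5 ≤ 8   (sugar)
  x1, x2, x3, x4, x5 ≥ 0.
The cheapest feasible vertex uses only quinoa, almonds, spinach; tofu, broccoli are not used. Binding constraints: saturated fat, iron, calories.
Optimal quantities: quinoa = 0.5304 servings, almonds = 0.721 servings, spinach = 0.1248 servings.
Hence cost = 1.31·0.5304 + 0.94·0.721 + 1.65·0.1248 = €1.5785.

€1.58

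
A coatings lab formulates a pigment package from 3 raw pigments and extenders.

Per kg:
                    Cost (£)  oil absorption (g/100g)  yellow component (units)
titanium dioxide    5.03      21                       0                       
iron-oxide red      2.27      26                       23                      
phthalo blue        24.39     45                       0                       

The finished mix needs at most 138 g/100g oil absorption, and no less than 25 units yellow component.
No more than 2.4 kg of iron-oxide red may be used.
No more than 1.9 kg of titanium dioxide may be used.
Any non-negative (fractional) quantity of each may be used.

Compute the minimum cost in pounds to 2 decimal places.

This is a linear program. Let x1 = kg of titanium dioxide, x2 = kg of iron-oxide red, x3 = kg of phthalo blue.
Minimize 5.03x1 + 2.27x2 + 24.39x3 with:
  21x1 + 26x2 + 45x3 ≤ 138   (oil absorption)
  23x2 ≥ 25   (yellow component)
  x2 ≤ 2.4
  x1 ≤ 1.9
  x1, x2, x3 ≥ 0.
At the optimum only iron-oxide red is positive (titanium dioxide, phthalo blue = 0). There the yellow component constraint is tight.
Solving gives x2 = 1.087.
Cost = 2.27·1.087 = 2.4675.

£2.47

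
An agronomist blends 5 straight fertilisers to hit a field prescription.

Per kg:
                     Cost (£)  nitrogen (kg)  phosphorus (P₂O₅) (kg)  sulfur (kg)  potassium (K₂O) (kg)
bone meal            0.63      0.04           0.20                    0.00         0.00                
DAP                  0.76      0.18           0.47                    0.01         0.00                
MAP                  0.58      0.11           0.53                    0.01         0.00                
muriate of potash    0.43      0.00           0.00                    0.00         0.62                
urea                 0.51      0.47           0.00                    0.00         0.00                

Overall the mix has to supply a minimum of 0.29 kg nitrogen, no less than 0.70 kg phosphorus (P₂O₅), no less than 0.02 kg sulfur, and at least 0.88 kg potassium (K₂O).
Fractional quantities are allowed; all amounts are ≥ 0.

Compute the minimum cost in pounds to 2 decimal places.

£1.85

Set it up as a linear program. Let x1 = kg of bone meal, x2 = kg of DAP, x3 = kg of MAP, x4 = kg of muriate of potash, x5 = kg of urea.
Minimize 0.63x1 + 0.76x2 + 0.58x3 + 0.43x4 + 0.51x5 subject to:
  0.04x1 + 0.18x2 + 0.11x3 + 0.47x5 ≥ 0.29   (nitrogen)
  0.2x1 + 0.47x2 + 0.53x3 ≥ 0.7   (phosphorus (P₂O₅))
  0.01x2 + 0.01x3 ≥ 0.02   (sulfur)
  0.62x4 ≥ 0.88   (potassium (K₂O))
  x1, x2, x3, x4, x5 ≥ 0.
The cheapest feasible vertex uses only MAP, muriate of potash, urea; bone meal, DAP are not used. Binding constraints: nitrogen, sulfur, potassium (K₂O).
That vertex is x3 = 2, x4 = 1.419, x5 = 0.1489.
Cost = 0.58·2 + 0.43·1.419 + 0.51·0.1489 = 1.8461.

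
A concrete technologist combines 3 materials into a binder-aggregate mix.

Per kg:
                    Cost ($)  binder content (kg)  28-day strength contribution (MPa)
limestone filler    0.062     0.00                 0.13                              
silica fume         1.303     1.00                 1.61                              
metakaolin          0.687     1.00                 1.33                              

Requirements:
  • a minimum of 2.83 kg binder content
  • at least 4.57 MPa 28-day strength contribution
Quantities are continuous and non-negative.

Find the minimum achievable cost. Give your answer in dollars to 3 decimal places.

Let x1 = kg of limestone filler, x2 = kg of silica fume, x3 = kg of metakaolin.
Minimise 0.062x1 + 1.303x2 + 0.687x3 subject to:
  1x2 + 1x3 ≥ 2.83   (binder content)
  0.13x1 + 1.61x2 + 1.33x3 ≥ 4.57   (28-day strength contribution)
  x1, x2, x3 ≥ 0.
The minimum-cost mix takes nothing from silica fume — only limestone filler, metakaolin. There the binder content and 28-day strength contribution constraints are tight.
So limestone filler = 6.201 kg, metakaolin = 2.83 kg.
Hence cost = 0.062·6.201 + 0.687·2.83 = $2.32867.

$2.329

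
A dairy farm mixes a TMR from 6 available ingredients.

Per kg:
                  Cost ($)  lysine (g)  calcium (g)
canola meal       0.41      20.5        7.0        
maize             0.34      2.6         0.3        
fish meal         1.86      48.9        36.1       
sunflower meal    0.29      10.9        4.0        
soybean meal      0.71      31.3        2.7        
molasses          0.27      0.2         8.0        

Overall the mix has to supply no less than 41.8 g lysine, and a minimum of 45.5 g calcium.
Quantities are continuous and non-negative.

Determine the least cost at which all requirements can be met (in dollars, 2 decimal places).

$1.88

Let x1 = kg of canola meal, x2 = kg of maize, x3 = kg of fish meal, x4 = kg of sunflower meal, x5 = kg of soybean meal, x6 = kg of molasses.
Minimize 0.41x1 + 0.34x2 + 1.86x3 + 0.29x4 + 0.71x5 + 0.27x6 s.t.:
  20.5x1 + 2.6x2 + 48.9x3 + 10.9x4 + 31.3x5 + 0.2x6 ≥ 41.8   (lysine)
  7x1 + 0.3x2 + 36.1x3 + 4x4 + 2.7x5 + 8x6 ≥ 45.5   (calcium)
  x1, x2, x3, x4, x5, x6 ≥ 0.
At the optimum only canola meal, molasses are positive (maize, fish meal, sunflower meal, soybean meal = 0). The lysine and calcium requirements are met with equality.
That vertex is x1 = 2.001, x6 = 3.937.
Cost = 0.41·2.001 + 0.27·3.937 = 1.8834.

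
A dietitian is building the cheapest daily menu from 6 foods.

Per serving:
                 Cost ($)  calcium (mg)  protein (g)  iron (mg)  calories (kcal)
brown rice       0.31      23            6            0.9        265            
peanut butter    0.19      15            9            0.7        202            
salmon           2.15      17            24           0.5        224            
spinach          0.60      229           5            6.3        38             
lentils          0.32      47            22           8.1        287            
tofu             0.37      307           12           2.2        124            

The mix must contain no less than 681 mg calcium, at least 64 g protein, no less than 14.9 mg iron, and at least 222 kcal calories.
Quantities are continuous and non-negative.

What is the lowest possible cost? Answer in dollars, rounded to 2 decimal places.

This is a linear program. Let x1 = servings of brown rice, x2 = servings of peanut butter, x3 = servings of salmon, x4 = servings of spinach, x5 = servings of lentils, x6 = servings of tofu.
Minimize 0.31x1 + 0.19x2 + 2.15x3 + 0.6x4 + 0.32x5 + 0.37x6 s.t.:
  23x1 + 15x2 + 17x3 + 229x4 + 47x5 + 307x6 ≥ 681   (calcium)
  6x1 + 9x2 + 24x3 + 5x4 + 22x5 + 12x6 ≥ 64   (protein)
  0.9x1 + 0.7x2 + 0.5x3 + 6.3x4 + 8.1x5 + 2.2x6 ≥ 14.9   (iron)
  265x1 + 202x2 + 224x3 + 38x4 + 287x5 + 124x6 ≥ 222   (calories)
  x1, x2, x3, x4, x5, x6 ≥ 0.
At the optimum only lentils, tofu are positive (brown rice, peanut butter, salmon, spinach = 0). The calcium and protein requirements are met with equality.
That vertex is x5 = 1.854, x6 = 1.934.
Total cost: 0.32·1.854 + 0.37·1.934 = 1.3089.

$1.31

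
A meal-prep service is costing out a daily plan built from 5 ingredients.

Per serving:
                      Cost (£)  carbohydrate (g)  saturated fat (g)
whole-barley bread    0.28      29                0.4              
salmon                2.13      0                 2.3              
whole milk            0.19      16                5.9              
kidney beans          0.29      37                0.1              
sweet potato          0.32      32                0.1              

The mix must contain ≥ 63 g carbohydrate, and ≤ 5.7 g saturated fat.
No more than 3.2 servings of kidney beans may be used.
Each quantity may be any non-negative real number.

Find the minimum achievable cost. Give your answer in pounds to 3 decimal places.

£0.494

Let x1 = servings of whole-barley bread, x2 = servings of salmon, x3 = servings of whole milk, x4 = servings of kidney beans, x5 = servings of sweet potato.
Minimise 0.28x1 + 2.13x2 + 0.19x3 + 0.29x4 + 0.32x5 with:
  29x1 + 16x3 + 37x4 + 32x5 ≥ 63   (carbohydrate)
  0.4x1 + 2.3x2 + 5.9x3 + 0.1x4 + 0.1x5 ≤ 5.7   (saturated fat)
  x4 ≤ 3.2
  x1, x2, x3, x4, x5 ≥ 0.
The minimum-cost mix takes nothing from whole-barley bread, salmon, whole milk, sweet potato — only kidney beans. Binding constraint: carbohydrate.
That vertex is x4 = 1.703.
Total cost: 0.29·1.703 = 0.49387.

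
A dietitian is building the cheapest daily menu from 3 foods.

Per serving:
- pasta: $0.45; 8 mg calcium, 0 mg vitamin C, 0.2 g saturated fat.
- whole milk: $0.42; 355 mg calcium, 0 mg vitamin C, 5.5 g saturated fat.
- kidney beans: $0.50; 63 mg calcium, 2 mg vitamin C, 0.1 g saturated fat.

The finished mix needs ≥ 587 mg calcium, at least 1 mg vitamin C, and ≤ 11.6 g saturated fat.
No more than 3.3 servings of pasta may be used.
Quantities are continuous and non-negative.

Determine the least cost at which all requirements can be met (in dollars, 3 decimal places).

Let x1 = servings of pasta, x2 = servings of whole milk, x3 = servings of kidney beans.
Minimize 0.45x1 + 0.42x2 + 0.5x3 subject to:
  8x1 + 355x2 + 63x3 ≥ 587   (calcium)
  2x3 ≥ 1   (vitamin C)
  0.2x1 + 5.5x2 + 0.1x3 ≤ 11.6   (saturated fat)
  x1 ≤ 3.3
  x1, x2, x3 ≥ 0.
The optimal basis is {whole milk, kidney beans}; pasta drops out. The calcium and vitamin C requirements are met with equality.
Solving gives x2 = 1.565, x3 = 0.5.
Objective = 0.42·1.565 + 0.5·0.5 = 0.90730.

$0.907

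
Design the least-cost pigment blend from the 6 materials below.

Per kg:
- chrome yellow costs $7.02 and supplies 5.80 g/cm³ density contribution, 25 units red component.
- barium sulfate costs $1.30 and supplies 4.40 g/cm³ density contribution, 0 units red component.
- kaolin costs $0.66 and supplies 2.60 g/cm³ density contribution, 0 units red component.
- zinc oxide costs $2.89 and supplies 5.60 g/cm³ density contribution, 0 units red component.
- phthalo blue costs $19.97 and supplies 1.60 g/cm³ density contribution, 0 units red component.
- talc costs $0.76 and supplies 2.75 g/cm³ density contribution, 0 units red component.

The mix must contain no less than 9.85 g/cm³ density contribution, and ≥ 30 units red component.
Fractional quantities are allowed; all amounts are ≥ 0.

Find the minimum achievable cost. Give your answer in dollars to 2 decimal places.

Treat it as an LP. Let x1 = kg of chrome yellow, x2 = kg of barium sulfate, x3 = kg of kaolin, x4 = kg of zinc oxide, x5 = kg of phthalo blue, x6 = kg of talc.
Minimize 7.02x1 + 1.3x2 + 0.66x3 + 2.89x4 + 19.97x5 + 0.76x6 with:
  5.8x1 + 4.4x2 + 2.6x3 + 5.6x4 + 1.6x5 + 2.75x6 ≥ 9.85   (density contribution)
  25x1 ≥ 30   (red component)
  x1, x2, x3, x4, x5, x6 ≥ 0.
The cheapest feasible vertex uses only chrome yellow, kaolin; barium sulfate, zinc oxide, phthalo blue, talc are not used. Binding constraints: density contribution and red component.
That vertex is x1 = 1.2, x3 = 1.112.
Cost = 7.02·1.2 + 0.66·1.112 = 9.1579.

$9.16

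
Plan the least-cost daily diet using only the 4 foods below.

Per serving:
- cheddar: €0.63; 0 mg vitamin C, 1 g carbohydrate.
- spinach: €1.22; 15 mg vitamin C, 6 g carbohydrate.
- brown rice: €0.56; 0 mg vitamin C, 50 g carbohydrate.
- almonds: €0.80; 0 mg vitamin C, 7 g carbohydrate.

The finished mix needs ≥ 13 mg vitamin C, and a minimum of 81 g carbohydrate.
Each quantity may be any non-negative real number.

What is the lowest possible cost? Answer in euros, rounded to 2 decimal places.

€1.91

Treat it as an LP. Let x1 = servings of cheddar, x2 = servings of spinach, x3 = servings of brown rice, x4 = servings of almonds.
min 0.63x1 + 1.22x2 + 0.56x3 + 0.8x4 s.t.:
  15x2 ≥ 13   (vitamin C)
  1x1 + 6x2 + 50x3 + 7x4 ≥ 81   (carbohydrate)
  x1, x2, x3, x4 ≥ 0.
The cheapest feasible vertex uses only spinach, brown rice; cheddar, almonds are not used. The vitamin C and carbohydrate requirements are met with equality.
Solving gives x2 = 0.8667, x3 = 1.516.
Hence cost = 1.22·0.8667 + 0.56·1.516 = €1.9063.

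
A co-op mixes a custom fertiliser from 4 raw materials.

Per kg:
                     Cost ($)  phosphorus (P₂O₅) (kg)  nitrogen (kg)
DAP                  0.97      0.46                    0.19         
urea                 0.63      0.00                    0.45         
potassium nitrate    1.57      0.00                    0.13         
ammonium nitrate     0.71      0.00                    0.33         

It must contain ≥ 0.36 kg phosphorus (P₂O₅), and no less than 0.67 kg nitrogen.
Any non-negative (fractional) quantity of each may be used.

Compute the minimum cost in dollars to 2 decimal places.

This is a linear program. Let x1 = kg of DAP, x2 = kg of urea, x3 = kg of potassium nitrate, x4 = kg of ammonium nitrate.
Minimize 0.97x1 + 0.63x2 + 1.57x3 + 0.71x4 with:
  0.46x1 ≥ 0.36   (phosphorus (P₂O₅))
  0.19x1 + 0.45x2 + 0.13x3 + 0.33x4 ≥ 0.67   (nitrogen)
  x1, x2, x3, x4 ≥ 0.
The optimal basis is {DAP, urea}; potassium nitrate, ammonium nitrate drop out. There the phosphorus (P₂O₅) and nitrogen constraints are tight.
Optimal quantities: DAP = 0.7826 kg, urea = 1.158 kg.
Hence cost = 0.97·0.7826 + 0.63·1.158 = $1.4887.

$1.49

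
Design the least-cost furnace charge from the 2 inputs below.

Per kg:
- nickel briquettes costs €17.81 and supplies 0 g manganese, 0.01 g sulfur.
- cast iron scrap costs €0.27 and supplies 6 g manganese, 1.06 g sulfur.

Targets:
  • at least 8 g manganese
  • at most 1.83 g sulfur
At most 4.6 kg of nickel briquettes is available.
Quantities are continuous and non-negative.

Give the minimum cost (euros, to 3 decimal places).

Treat it as an LP. Let x1 = kg of nickel briquettes, x2 = kg of cast iron scrap.
Minimise 17.81x1 + 0.27x2 subject to:
  6x2 ≥ 8   (manganese)
  0.01x1 + 1.06x2 ≤ 1.83   (sulfur)
  x1 ≤ 4.6
  x1, x2 ≥ 0.
The cheapest feasible vertex uses only cast iron scrap; nickel briquettes is not used. There the manganese constraint is tight.
So cast iron scrap = 1.333 kg.
Total cost: 0.27·1.333 = 0.35991.

€0.360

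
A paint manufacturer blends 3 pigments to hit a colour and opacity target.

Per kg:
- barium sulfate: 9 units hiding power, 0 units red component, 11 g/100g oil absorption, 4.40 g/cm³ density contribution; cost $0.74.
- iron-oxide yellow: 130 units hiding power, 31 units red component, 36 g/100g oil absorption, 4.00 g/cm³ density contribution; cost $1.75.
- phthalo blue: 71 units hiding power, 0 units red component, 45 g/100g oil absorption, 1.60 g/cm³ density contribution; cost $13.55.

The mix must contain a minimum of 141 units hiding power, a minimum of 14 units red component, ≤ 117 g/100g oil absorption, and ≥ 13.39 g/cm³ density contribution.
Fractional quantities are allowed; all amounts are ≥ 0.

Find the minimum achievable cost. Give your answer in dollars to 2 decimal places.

$3.26

Treat it as an LP. Let x1 = kg of barium sulfate, x2 = kg of iron-oxide yellow, x3 = kg of phthalo blue.
min 0.74x1 + 1.75x2 + 13.55x3 with:
  9x1 + 130x2 + 71x3 ≥ 141   (hiding power)
  31x2 ≥ 14   (red component)
  11x1 + 36x2 + 45x3 ≤ 117   (oil absorption)
  4.4x1 + 4x2 + 1.6x3 ≥ 13.39   (density contribution)
  x1, x2, x3 ≥ 0.
The cheapest feasible vertex uses only barium sulfate, iron-oxide yellow; phthalo blue is not used. Binding constraints: hiding power and density contribution.
That vertex is x1 = 2.195, x2 = 0.9326.
Objective = 0.74·2.195 + 1.75·0.9326 = 3.2564.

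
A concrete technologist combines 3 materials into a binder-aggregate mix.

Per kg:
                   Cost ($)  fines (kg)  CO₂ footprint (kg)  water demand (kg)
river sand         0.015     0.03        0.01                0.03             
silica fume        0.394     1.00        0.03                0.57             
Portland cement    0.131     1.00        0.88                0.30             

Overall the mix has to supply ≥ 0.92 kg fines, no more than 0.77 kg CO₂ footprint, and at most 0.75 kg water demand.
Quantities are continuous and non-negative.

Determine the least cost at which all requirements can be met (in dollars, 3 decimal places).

Let x1 = kg of river sand, x2 = kg of silica fume, x3 = kg of Portland cement.
Minimise 0.015x1 + 0.394x2 + 0.131x3 with:
  0.03x1 + 1x2 + 1x3 ≥ 0.92   (fines)
  0.01x1 + 0.03x2 + 0.88x3 ≤ 0.77   (CO₂ footprint)
  0.03x1 + 0.57x2 + 0.3x3 ≤ 0.75   (water demand)
  x1, x2, x3 ≥ 0.
The cheapest feasible vertex uses only silica fume, Portland cement; river sand is not used. Binding constraints: fines and CO₂ footprint.
Optimal quantities: silica fume = 0.04659 kg, Portland cement = 0.8734 kg.
Cost = 0.394·0.04659 + 0.131·0.8734 = 0.13277.

$0.133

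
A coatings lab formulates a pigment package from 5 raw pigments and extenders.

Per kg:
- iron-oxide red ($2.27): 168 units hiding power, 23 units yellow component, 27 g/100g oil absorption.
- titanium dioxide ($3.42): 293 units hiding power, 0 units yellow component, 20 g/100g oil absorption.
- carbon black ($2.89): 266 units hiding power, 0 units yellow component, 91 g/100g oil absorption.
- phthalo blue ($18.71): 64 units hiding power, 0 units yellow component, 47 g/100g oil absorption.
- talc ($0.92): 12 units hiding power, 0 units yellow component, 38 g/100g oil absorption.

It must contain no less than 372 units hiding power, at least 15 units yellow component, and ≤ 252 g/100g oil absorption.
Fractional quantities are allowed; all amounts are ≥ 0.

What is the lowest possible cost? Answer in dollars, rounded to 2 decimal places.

Let x1 = kg of iron-oxide red, x2 = kg of titanium dioxide, x3 = kg of carbon black, x4 = kg of phthalo blue, x5 = kg of talc.
min 2.27x1 + 3.42x2 + 2.89x3 + 18.71x4 + 0.92x5 with:
  168x1 + 293x2 + 266x3 + 64x4 + 12x5 ≥ 372   (hiding power)
  23x1 ≥ 15   (yellow component)
  27x1 + 20x2 + 91x3 + 47x4 + 38x5 ≤ 252   (oil absorption)
  x1, x2, x3, x4, x5 ≥ 0.
At the optimum only iron-oxide red, carbon black are positive (titanium dioxide, phthalo blue, talc = 0). Binding constraints: hiding power and yellow component.
Solving gives x1 = 0.6522, x3 = 0.9866.
Objective = 2.27·0.6522 + 2.89·0.9866 = 4.3318.

$4.33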